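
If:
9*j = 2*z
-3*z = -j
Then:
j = 0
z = 0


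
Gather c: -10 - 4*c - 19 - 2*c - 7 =-6*c - 36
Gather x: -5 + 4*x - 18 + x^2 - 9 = x^2 + 4*x - 32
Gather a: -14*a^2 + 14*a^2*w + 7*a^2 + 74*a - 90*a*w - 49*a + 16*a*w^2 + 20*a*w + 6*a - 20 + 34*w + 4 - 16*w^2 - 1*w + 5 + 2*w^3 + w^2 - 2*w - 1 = a^2*(14*w - 7) + a*(16*w^2 - 70*w + 31) + 2*w^3 - 15*w^2 + 31*w - 12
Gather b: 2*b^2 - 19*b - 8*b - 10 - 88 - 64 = 2*b^2 - 27*b - 162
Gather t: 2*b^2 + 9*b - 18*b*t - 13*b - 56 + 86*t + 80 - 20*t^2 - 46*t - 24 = 2*b^2 - 4*b - 20*t^2 + t*(40 - 18*b)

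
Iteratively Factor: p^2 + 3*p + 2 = (p + 1)*(p + 2)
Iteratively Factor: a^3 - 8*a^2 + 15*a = (a - 5)*(a^2 - 3*a) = (a - 5)*(a - 3)*(a)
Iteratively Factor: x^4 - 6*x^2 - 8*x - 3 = (x - 3)*(x^3 + 3*x^2 + 3*x + 1) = (x - 3)*(x + 1)*(x^2 + 2*x + 1) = (x - 3)*(x + 1)^2*(x + 1)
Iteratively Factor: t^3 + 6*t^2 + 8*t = (t + 2)*(t^2 + 4*t) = (t + 2)*(t + 4)*(t)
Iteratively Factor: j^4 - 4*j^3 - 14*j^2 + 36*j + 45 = (j + 3)*(j^3 - 7*j^2 + 7*j + 15) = (j - 3)*(j + 3)*(j^2 - 4*j - 5) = (j - 3)*(j + 1)*(j + 3)*(j - 5)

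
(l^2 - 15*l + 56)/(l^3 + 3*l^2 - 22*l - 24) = (l^2 - 15*l + 56)/(l^3 + 3*l^2 - 22*l - 24)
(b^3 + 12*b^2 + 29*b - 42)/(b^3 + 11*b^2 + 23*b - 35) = (b + 6)/(b + 5)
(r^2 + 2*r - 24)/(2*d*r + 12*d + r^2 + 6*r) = (r - 4)/(2*d + r)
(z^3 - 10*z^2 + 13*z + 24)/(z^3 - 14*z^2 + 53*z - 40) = (z^2 - 2*z - 3)/(z^2 - 6*z + 5)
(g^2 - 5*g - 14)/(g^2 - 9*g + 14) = (g + 2)/(g - 2)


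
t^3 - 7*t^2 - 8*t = t*(t - 8)*(t + 1)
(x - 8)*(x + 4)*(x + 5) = x^3 + x^2 - 52*x - 160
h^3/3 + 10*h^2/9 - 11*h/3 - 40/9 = (h/3 + 1/3)*(h - 8/3)*(h + 5)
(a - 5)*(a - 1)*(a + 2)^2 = a^4 - 2*a^3 - 15*a^2 - 4*a + 20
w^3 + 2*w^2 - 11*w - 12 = (w - 3)*(w + 1)*(w + 4)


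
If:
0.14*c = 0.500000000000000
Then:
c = 3.57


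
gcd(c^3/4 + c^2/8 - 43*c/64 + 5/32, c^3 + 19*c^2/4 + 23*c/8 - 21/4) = c + 2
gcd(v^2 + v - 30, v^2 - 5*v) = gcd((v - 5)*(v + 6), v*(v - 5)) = v - 5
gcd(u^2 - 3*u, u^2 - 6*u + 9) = u - 3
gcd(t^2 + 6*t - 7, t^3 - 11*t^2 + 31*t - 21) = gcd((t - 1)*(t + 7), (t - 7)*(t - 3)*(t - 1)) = t - 1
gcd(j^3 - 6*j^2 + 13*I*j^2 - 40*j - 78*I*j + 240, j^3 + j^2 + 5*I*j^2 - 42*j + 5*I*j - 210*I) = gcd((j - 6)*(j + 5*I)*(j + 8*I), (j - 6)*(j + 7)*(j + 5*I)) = j^2 + j*(-6 + 5*I) - 30*I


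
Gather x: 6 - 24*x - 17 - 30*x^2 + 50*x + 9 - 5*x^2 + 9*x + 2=-35*x^2 + 35*x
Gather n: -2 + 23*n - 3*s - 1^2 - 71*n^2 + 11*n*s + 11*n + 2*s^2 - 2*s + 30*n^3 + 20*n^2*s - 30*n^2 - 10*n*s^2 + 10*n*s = 30*n^3 + n^2*(20*s - 101) + n*(-10*s^2 + 21*s + 34) + 2*s^2 - 5*s - 3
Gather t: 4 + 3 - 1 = 6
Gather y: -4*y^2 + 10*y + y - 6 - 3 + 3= -4*y^2 + 11*y - 6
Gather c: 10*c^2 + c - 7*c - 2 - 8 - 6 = 10*c^2 - 6*c - 16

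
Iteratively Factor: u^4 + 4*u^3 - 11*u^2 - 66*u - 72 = (u - 4)*(u^3 + 8*u^2 + 21*u + 18) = (u - 4)*(u + 2)*(u^2 + 6*u + 9) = (u - 4)*(u + 2)*(u + 3)*(u + 3)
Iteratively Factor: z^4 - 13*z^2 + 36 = (z - 2)*(z^3 + 2*z^2 - 9*z - 18) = (z - 3)*(z - 2)*(z^2 + 5*z + 6) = (z - 3)*(z - 2)*(z + 3)*(z + 2)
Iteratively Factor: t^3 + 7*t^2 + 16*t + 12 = (t + 3)*(t^2 + 4*t + 4) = (t + 2)*(t + 3)*(t + 2)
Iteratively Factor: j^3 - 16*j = (j + 4)*(j^2 - 4*j) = j*(j + 4)*(j - 4)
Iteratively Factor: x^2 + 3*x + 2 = (x + 2)*(x + 1)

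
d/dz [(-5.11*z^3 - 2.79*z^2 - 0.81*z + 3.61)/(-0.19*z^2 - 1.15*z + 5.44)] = (0.9709*z^4 + 11.753*z^3 - 80.3406*z^2 - 28.9834*z - 0.254900000000001)/(0.0361*z^4 + 0.437*z^3 - 0.7447*z^2 - 12.512*z + 29.5936)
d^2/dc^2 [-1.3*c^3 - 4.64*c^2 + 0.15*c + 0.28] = -7.8*c - 9.28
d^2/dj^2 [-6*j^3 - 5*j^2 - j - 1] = -36*j - 10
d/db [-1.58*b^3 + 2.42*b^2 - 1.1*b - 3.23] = -4.74*b^2 + 4.84*b - 1.1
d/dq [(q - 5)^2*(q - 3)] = (q - 5)*(3*q - 11)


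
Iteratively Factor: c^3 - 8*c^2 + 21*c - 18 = (c - 2)*(c^2 - 6*c + 9) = (c - 3)*(c - 2)*(c - 3)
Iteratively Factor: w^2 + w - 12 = (w + 4)*(w - 3)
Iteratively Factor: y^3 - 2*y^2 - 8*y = (y - 4)*(y^2 + 2*y) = (y - 4)*(y + 2)*(y)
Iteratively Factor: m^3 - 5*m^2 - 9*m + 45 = (m + 3)*(m^2 - 8*m + 15) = (m - 5)*(m + 3)*(m - 3)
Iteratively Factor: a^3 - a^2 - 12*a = (a + 3)*(a^2 - 4*a) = a*(a + 3)*(a - 4)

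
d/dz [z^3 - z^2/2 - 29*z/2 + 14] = 3*z^2 - z - 29/2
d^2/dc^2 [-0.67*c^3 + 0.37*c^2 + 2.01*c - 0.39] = 0.74 - 4.02*c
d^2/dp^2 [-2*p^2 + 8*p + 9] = -4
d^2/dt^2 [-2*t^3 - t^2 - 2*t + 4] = -12*t - 2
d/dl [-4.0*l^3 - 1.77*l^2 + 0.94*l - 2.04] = -12.0*l^2 - 3.54*l + 0.94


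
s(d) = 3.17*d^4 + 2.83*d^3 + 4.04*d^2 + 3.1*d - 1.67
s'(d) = 12.68*d^3 + 8.49*d^2 + 8.08*d + 3.1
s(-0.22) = -2.18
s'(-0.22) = 1.60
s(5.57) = 3681.25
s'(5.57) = 2502.72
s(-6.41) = 4750.80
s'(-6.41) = -3039.45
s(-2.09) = 44.15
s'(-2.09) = -92.46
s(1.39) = 29.88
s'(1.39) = 64.79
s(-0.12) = -1.99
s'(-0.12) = 2.23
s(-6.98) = 6735.69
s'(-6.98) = -3951.73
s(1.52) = 39.24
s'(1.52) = 79.53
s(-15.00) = 151790.83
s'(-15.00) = -41002.85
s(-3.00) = 205.75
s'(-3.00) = -287.09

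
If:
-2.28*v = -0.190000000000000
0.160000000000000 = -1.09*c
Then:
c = -0.15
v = 0.08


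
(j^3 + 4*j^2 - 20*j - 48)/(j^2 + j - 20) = (j^2 + 8*j + 12)/(j + 5)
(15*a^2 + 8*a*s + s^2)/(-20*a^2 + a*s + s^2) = (3*a + s)/(-4*a + s)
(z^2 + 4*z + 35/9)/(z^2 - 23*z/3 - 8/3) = (9*z^2 + 36*z + 35)/(3*(3*z^2 - 23*z - 8))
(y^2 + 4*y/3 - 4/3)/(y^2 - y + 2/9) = 3*(y + 2)/(3*y - 1)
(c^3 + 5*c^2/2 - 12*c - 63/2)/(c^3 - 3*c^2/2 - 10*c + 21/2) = (c + 3)/(c - 1)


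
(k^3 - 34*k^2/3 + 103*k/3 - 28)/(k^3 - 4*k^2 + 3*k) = (3*k^2 - 25*k + 28)/(3*k*(k - 1))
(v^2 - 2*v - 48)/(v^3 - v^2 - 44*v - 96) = (v + 6)/(v^2 + 7*v + 12)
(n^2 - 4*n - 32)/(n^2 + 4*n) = (n - 8)/n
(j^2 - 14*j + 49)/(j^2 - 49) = (j - 7)/(j + 7)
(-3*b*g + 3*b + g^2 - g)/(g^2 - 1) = (-3*b + g)/(g + 1)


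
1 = 1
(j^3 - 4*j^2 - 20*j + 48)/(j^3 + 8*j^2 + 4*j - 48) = (j - 6)/(j + 6)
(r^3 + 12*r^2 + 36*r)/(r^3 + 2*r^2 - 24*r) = (r + 6)/(r - 4)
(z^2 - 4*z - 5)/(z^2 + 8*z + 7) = (z - 5)/(z + 7)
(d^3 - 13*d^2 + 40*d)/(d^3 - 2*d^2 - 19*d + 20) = d*(d - 8)/(d^2 + 3*d - 4)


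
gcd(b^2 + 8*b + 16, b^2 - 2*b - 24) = b + 4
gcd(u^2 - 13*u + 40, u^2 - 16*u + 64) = u - 8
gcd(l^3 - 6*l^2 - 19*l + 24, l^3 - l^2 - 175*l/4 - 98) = l - 8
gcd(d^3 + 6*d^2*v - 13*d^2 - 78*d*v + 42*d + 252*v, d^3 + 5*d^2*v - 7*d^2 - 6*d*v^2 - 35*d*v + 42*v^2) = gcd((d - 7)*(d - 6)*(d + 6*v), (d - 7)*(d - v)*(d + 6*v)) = d^2 + 6*d*v - 7*d - 42*v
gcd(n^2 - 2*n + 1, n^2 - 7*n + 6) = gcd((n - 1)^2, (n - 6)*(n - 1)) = n - 1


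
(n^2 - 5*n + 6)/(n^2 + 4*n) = (n^2 - 5*n + 6)/(n*(n + 4))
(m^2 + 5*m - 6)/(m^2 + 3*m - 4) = (m + 6)/(m + 4)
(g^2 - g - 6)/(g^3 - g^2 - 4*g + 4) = (g - 3)/(g^2 - 3*g + 2)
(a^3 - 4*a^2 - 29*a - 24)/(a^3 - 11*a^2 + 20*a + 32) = (a + 3)/(a - 4)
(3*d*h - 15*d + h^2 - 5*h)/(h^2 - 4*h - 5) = (3*d + h)/(h + 1)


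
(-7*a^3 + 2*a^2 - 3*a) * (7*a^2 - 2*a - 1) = -49*a^5 + 28*a^4 - 18*a^3 + 4*a^2 + 3*a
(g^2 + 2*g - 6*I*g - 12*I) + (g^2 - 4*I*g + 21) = 2*g^2 + 2*g - 10*I*g + 21 - 12*I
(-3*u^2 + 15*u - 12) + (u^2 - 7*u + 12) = -2*u^2 + 8*u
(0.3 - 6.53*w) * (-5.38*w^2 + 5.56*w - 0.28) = 35.1314*w^3 - 37.9208*w^2 + 3.4964*w - 0.084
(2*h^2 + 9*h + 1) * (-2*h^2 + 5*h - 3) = -4*h^4 - 8*h^3 + 37*h^2 - 22*h - 3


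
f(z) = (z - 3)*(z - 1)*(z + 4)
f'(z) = (z - 3)*(z - 1) + (z - 3)*(z + 4) + (z - 1)*(z + 4)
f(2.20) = -5.95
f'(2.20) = 1.52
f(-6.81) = -215.29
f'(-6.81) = 126.13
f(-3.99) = 0.35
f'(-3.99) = 34.76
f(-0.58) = 19.34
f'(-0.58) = -11.99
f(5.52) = 108.44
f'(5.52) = 78.41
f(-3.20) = 20.83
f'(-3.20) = 17.72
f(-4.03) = -1.06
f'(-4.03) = 35.72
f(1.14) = -1.34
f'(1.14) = -9.10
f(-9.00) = -600.00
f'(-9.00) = 230.00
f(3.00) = 0.00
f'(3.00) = 14.00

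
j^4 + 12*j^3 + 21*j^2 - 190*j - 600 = (j - 4)*(j + 5)^2*(j + 6)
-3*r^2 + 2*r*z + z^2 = (-r + z)*(3*r + z)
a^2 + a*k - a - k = (a - 1)*(a + k)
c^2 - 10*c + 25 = (c - 5)^2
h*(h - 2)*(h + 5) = h^3 + 3*h^2 - 10*h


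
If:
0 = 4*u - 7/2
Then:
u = 7/8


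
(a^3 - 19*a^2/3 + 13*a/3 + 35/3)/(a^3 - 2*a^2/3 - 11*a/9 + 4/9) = 3*(3*a^2 - 22*a + 35)/(9*a^2 - 15*a + 4)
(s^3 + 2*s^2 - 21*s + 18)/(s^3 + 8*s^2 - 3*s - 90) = (s - 1)/(s + 5)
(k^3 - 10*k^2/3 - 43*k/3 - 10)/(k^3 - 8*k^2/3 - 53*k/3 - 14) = (3*k + 5)/(3*k + 7)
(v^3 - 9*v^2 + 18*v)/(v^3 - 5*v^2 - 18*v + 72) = v/(v + 4)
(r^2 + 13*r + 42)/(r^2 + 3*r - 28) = (r + 6)/(r - 4)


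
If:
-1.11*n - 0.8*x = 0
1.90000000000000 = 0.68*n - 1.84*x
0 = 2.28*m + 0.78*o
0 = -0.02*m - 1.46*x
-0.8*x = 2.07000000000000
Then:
No Solution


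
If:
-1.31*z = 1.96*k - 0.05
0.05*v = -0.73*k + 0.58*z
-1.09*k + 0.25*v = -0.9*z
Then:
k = 0.01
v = -0.00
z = 0.02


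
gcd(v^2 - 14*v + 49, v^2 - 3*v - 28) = v - 7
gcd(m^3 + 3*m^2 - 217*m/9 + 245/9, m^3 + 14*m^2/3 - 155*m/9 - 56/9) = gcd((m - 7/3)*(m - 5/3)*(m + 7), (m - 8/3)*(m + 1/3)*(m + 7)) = m + 7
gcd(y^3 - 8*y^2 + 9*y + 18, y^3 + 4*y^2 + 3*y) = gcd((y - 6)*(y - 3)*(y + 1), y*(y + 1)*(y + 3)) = y + 1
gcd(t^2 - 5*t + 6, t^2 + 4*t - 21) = t - 3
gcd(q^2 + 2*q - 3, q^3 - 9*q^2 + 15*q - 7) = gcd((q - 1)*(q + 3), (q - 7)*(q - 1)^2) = q - 1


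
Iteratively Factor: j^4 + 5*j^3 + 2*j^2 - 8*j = (j - 1)*(j^3 + 6*j^2 + 8*j) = j*(j - 1)*(j^2 + 6*j + 8) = j*(j - 1)*(j + 4)*(j + 2)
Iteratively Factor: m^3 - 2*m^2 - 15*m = (m - 5)*(m^2 + 3*m) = m*(m - 5)*(m + 3)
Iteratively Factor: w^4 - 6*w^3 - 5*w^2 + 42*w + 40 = (w - 5)*(w^3 - w^2 - 10*w - 8) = (w - 5)*(w + 2)*(w^2 - 3*w - 4) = (w - 5)*(w - 4)*(w + 2)*(w + 1)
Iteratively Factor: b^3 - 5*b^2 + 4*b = (b - 4)*(b^2 - b) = b*(b - 4)*(b - 1)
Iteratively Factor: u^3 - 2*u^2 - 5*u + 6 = (u - 3)*(u^2 + u - 2) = (u - 3)*(u + 2)*(u - 1)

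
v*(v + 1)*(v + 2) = v^3 + 3*v^2 + 2*v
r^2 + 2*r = r*(r + 2)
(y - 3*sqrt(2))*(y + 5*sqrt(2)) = y^2 + 2*sqrt(2)*y - 30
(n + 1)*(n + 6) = n^2 + 7*n + 6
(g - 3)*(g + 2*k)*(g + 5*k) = g^3 + 7*g^2*k - 3*g^2 + 10*g*k^2 - 21*g*k - 30*k^2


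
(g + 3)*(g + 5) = g^2 + 8*g + 15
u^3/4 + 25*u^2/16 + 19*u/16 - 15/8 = (u/4 + 1/2)*(u - 3/4)*(u + 5)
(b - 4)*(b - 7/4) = b^2 - 23*b/4 + 7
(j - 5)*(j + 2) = j^2 - 3*j - 10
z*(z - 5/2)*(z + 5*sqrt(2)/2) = z^3 - 5*z^2/2 + 5*sqrt(2)*z^2/2 - 25*sqrt(2)*z/4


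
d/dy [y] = 1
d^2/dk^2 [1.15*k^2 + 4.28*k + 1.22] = 2.30000000000000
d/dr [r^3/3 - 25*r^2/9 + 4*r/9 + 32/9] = r^2 - 50*r/9 + 4/9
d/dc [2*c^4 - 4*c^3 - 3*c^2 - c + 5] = 8*c^3 - 12*c^2 - 6*c - 1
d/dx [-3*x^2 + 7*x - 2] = 7 - 6*x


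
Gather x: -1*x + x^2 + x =x^2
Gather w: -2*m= -2*m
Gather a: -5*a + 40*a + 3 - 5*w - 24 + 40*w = 35*a + 35*w - 21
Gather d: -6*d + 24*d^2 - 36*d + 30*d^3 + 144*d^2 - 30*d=30*d^3 + 168*d^2 - 72*d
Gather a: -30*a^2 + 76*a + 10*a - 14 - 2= -30*a^2 + 86*a - 16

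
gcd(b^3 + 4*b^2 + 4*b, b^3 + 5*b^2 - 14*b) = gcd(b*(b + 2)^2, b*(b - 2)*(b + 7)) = b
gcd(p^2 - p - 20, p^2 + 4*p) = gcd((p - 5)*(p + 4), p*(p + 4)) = p + 4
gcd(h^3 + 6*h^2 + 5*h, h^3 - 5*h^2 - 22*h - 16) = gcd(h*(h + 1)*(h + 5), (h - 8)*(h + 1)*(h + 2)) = h + 1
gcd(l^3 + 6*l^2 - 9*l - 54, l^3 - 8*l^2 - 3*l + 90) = l + 3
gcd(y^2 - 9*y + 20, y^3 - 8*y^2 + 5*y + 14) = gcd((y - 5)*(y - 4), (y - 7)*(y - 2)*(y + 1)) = 1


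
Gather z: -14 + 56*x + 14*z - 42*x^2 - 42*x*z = -42*x^2 + 56*x + z*(14 - 42*x) - 14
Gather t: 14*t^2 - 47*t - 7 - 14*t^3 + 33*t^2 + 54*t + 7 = -14*t^3 + 47*t^2 + 7*t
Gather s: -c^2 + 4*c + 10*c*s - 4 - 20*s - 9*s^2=-c^2 + 4*c - 9*s^2 + s*(10*c - 20) - 4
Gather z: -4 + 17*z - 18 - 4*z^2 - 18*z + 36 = -4*z^2 - z + 14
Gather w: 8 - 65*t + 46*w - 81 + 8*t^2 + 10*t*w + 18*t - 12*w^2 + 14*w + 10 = 8*t^2 - 47*t - 12*w^2 + w*(10*t + 60) - 63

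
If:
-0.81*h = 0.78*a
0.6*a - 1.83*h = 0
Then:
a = 0.00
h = 0.00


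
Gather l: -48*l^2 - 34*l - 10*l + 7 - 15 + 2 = -48*l^2 - 44*l - 6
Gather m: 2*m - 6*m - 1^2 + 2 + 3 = 4 - 4*m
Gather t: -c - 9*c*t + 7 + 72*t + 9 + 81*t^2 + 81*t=-c + 81*t^2 + t*(153 - 9*c) + 16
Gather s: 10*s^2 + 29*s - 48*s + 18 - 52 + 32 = 10*s^2 - 19*s - 2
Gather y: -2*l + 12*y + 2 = -2*l + 12*y + 2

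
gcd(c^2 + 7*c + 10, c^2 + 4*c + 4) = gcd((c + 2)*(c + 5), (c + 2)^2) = c + 2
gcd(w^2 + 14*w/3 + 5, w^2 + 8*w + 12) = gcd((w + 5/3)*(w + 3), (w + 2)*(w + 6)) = 1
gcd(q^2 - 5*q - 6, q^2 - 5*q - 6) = q^2 - 5*q - 6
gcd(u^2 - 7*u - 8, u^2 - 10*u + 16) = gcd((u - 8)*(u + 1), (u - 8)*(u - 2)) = u - 8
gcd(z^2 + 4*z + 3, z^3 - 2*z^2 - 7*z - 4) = z + 1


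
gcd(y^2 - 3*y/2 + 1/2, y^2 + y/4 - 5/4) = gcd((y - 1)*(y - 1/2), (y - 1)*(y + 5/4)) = y - 1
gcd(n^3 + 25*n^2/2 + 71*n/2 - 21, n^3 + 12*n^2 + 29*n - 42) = n^2 + 13*n + 42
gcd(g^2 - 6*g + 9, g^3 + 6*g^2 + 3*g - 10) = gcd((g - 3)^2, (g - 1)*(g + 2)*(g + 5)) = 1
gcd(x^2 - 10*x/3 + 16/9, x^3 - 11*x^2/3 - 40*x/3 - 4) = 1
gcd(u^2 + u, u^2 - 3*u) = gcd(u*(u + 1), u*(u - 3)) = u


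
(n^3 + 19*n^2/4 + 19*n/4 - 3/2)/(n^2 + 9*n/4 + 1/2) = (4*n^2 + 11*n - 3)/(4*n + 1)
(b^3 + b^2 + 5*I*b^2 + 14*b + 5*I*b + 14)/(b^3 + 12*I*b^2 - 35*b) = (b^2 + b*(1 - 2*I) - 2*I)/(b*(b + 5*I))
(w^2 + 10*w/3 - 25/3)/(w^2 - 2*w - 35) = (w - 5/3)/(w - 7)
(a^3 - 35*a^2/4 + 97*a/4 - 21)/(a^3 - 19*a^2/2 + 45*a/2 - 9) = (4*a^2 - 23*a + 28)/(2*(2*a^2 - 13*a + 6))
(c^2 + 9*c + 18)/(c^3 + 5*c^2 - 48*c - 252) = (c + 3)/(c^2 - c - 42)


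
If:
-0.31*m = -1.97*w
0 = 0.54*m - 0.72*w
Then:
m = 0.00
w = 0.00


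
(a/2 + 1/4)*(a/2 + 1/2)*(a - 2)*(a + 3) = a^4/4 + 5*a^3/8 - a^2 - 17*a/8 - 3/4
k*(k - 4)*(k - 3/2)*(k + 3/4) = k^4 - 19*k^3/4 + 15*k^2/8 + 9*k/2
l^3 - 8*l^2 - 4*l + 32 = (l - 8)*(l - 2)*(l + 2)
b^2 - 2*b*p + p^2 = (b - p)^2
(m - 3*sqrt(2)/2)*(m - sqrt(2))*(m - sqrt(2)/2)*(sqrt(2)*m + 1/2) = sqrt(2)*m^4 - 11*m^3/2 + 4*sqrt(2)*m^2 - m/4 - 3*sqrt(2)/4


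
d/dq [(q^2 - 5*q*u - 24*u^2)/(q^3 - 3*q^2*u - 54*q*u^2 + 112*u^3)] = (-q^2 - 6*q*u - 29*u^2)/(q^4 + 10*q^3*u - 3*q^2*u^2 - 140*q*u^3 + 196*u^4)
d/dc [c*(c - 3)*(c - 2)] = 3*c^2 - 10*c + 6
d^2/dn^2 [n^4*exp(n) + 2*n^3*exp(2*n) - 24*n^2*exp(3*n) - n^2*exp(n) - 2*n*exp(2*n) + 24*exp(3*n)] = (n^4 + 8*n^3*exp(n) + 8*n^3 - 216*n^2*exp(2*n) + 24*n^2*exp(n) + 11*n^2 - 288*n*exp(2*n) + 4*n*exp(n) - 4*n + 168*exp(2*n) - 8*exp(n) - 2)*exp(n)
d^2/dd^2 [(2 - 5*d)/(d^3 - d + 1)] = 2*(-(5*d - 2)*(3*d^2 - 1)^2 + (15*d^2 + 3*d*(5*d - 2) - 5)*(d^3 - d + 1))/(d^3 - d + 1)^3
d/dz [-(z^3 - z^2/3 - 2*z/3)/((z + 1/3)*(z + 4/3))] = 3*(-27*z^4 - 90*z^3 - 39*z^2 + 8*z + 8)/(81*z^4 + 270*z^3 + 297*z^2 + 120*z + 16)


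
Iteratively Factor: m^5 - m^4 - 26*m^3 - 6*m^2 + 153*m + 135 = (m + 3)*(m^4 - 4*m^3 - 14*m^2 + 36*m + 45) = (m - 3)*(m + 3)*(m^3 - m^2 - 17*m - 15) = (m - 5)*(m - 3)*(m + 3)*(m^2 + 4*m + 3) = (m - 5)*(m - 3)*(m + 3)^2*(m + 1)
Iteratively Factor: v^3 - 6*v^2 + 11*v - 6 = (v - 1)*(v^2 - 5*v + 6) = (v - 3)*(v - 1)*(v - 2)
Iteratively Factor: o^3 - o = (o)*(o^2 - 1) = o*(o - 1)*(o + 1)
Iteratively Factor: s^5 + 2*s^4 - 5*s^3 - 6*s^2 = (s + 1)*(s^4 + s^3 - 6*s^2) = s*(s + 1)*(s^3 + s^2 - 6*s) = s*(s - 2)*(s + 1)*(s^2 + 3*s) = s*(s - 2)*(s + 1)*(s + 3)*(s)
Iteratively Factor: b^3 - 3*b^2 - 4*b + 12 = (b - 2)*(b^2 - b - 6) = (b - 2)*(b + 2)*(b - 3)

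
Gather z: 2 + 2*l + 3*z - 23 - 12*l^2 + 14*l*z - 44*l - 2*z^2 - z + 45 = -12*l^2 - 42*l - 2*z^2 + z*(14*l + 2) + 24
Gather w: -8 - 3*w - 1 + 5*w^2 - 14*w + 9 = 5*w^2 - 17*w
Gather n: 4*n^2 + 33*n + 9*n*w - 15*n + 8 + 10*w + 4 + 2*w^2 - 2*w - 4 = 4*n^2 + n*(9*w + 18) + 2*w^2 + 8*w + 8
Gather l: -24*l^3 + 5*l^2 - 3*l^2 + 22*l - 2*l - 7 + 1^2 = -24*l^3 + 2*l^2 + 20*l - 6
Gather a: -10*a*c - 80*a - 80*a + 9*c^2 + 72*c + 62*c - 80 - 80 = a*(-10*c - 160) + 9*c^2 + 134*c - 160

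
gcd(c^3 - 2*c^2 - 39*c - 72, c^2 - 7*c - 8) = c - 8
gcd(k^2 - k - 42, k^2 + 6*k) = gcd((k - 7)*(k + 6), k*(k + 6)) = k + 6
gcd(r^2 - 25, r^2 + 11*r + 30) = r + 5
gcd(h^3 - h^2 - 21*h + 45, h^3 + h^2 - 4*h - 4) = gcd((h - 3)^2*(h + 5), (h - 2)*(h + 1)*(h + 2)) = 1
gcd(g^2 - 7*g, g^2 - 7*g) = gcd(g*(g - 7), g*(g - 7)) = g^2 - 7*g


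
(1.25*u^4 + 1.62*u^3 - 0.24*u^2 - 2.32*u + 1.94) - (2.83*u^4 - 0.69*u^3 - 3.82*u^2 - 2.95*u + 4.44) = -1.58*u^4 + 2.31*u^3 + 3.58*u^2 + 0.63*u - 2.5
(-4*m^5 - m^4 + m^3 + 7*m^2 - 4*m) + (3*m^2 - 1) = -4*m^5 - m^4 + m^3 + 10*m^2 - 4*m - 1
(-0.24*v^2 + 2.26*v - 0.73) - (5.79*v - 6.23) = -0.24*v^2 - 3.53*v + 5.5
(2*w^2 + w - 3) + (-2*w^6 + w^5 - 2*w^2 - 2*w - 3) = -2*w^6 + w^5 - w - 6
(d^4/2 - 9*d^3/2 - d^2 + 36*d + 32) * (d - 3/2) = d^5/2 - 21*d^4/4 + 23*d^3/4 + 75*d^2/2 - 22*d - 48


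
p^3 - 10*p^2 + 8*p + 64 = (p - 8)*(p - 4)*(p + 2)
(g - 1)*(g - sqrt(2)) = g^2 - sqrt(2)*g - g + sqrt(2)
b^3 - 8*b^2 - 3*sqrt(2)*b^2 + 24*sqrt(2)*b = b*(b - 8)*(b - 3*sqrt(2))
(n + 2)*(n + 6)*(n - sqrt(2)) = n^3 - sqrt(2)*n^2 + 8*n^2 - 8*sqrt(2)*n + 12*n - 12*sqrt(2)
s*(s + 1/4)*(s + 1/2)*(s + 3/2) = s^4 + 9*s^3/4 + 5*s^2/4 + 3*s/16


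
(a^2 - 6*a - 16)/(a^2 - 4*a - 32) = (a + 2)/(a + 4)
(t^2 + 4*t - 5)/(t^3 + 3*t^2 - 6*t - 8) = (t^2 + 4*t - 5)/(t^3 + 3*t^2 - 6*t - 8)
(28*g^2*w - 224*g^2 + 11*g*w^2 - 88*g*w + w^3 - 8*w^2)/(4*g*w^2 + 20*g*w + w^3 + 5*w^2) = (7*g*w - 56*g + w^2 - 8*w)/(w*(w + 5))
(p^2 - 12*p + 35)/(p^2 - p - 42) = (p - 5)/(p + 6)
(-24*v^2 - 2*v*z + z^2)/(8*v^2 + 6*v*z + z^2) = (-6*v + z)/(2*v + z)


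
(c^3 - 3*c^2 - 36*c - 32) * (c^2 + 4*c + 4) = c^5 + c^4 - 44*c^3 - 188*c^2 - 272*c - 128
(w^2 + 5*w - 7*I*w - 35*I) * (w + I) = w^3 + 5*w^2 - 6*I*w^2 + 7*w - 30*I*w + 35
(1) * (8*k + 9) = 8*k + 9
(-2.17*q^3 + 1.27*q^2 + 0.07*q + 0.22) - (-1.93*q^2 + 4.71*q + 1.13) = -2.17*q^3 + 3.2*q^2 - 4.64*q - 0.91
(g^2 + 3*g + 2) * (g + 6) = g^3 + 9*g^2 + 20*g + 12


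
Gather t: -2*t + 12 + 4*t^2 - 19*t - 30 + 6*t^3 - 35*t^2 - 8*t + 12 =6*t^3 - 31*t^2 - 29*t - 6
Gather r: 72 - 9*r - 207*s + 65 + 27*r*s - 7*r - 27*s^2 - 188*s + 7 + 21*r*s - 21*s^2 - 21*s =r*(48*s - 16) - 48*s^2 - 416*s + 144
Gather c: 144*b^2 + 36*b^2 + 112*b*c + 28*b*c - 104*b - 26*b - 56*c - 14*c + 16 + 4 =180*b^2 - 130*b + c*(140*b - 70) + 20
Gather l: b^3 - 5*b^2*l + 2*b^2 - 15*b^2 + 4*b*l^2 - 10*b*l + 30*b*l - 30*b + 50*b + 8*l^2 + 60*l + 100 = b^3 - 13*b^2 + 20*b + l^2*(4*b + 8) + l*(-5*b^2 + 20*b + 60) + 100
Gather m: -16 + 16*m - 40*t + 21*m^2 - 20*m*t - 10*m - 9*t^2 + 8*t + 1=21*m^2 + m*(6 - 20*t) - 9*t^2 - 32*t - 15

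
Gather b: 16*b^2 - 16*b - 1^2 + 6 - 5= 16*b^2 - 16*b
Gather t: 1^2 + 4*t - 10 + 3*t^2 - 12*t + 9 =3*t^2 - 8*t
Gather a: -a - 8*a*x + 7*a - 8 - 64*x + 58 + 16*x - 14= a*(6 - 8*x) - 48*x + 36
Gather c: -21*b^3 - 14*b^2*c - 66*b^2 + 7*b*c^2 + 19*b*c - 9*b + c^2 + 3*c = -21*b^3 - 66*b^2 - 9*b + c^2*(7*b + 1) + c*(-14*b^2 + 19*b + 3)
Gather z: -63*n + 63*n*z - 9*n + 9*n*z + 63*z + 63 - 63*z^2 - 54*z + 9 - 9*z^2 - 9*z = 72*n*z - 72*n - 72*z^2 + 72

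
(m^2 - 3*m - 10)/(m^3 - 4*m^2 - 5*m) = (m + 2)/(m*(m + 1))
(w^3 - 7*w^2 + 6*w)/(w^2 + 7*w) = (w^2 - 7*w + 6)/(w + 7)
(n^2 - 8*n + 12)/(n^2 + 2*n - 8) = (n - 6)/(n + 4)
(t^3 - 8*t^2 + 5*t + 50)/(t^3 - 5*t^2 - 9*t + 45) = (t^2 - 3*t - 10)/(t^2 - 9)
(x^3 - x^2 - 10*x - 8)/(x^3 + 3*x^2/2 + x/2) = 2*(x^2 - 2*x - 8)/(x*(2*x + 1))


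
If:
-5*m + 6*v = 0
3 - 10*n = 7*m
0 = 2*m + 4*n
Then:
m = 3/2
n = -3/4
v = 5/4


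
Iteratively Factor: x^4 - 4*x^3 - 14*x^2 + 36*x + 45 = (x - 3)*(x^3 - x^2 - 17*x - 15) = (x - 5)*(x - 3)*(x^2 + 4*x + 3) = (x - 5)*(x - 3)*(x + 1)*(x + 3)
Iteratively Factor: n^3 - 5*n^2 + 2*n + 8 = (n + 1)*(n^2 - 6*n + 8) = (n - 2)*(n + 1)*(n - 4)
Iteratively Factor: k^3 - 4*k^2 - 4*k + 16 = (k - 2)*(k^2 - 2*k - 8) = (k - 4)*(k - 2)*(k + 2)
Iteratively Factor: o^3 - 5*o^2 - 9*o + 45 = (o + 3)*(o^2 - 8*o + 15) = (o - 5)*(o + 3)*(o - 3)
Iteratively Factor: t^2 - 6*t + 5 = (t - 5)*(t - 1)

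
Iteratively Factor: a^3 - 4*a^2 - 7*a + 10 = (a - 5)*(a^2 + a - 2) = (a - 5)*(a - 1)*(a + 2)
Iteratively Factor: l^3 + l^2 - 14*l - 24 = (l + 3)*(l^2 - 2*l - 8) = (l - 4)*(l + 3)*(l + 2)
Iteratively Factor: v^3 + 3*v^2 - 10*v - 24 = (v - 3)*(v^2 + 6*v + 8) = (v - 3)*(v + 4)*(v + 2)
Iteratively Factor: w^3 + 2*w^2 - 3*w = (w)*(w^2 + 2*w - 3) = w*(w - 1)*(w + 3)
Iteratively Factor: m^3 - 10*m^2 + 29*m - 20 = (m - 5)*(m^2 - 5*m + 4) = (m - 5)*(m - 4)*(m - 1)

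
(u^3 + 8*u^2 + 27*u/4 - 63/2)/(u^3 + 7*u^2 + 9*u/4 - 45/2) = (2*u + 7)/(2*u + 5)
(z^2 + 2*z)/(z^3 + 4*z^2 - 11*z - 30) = z/(z^2 + 2*z - 15)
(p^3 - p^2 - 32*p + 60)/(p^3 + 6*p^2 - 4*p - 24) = (p - 5)/(p + 2)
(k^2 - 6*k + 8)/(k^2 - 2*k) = (k - 4)/k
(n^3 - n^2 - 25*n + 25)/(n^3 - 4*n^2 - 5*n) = (n^2 + 4*n - 5)/(n*(n + 1))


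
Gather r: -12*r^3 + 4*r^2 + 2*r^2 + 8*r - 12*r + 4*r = -12*r^3 + 6*r^2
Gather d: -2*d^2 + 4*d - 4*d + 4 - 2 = 2 - 2*d^2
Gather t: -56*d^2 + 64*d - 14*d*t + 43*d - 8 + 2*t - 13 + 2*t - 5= -56*d^2 + 107*d + t*(4 - 14*d) - 26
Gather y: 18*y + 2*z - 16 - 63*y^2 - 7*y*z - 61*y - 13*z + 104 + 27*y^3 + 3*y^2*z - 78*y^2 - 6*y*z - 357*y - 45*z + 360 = 27*y^3 + y^2*(3*z - 141) + y*(-13*z - 400) - 56*z + 448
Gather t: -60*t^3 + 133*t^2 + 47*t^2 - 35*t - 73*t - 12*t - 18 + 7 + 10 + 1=-60*t^3 + 180*t^2 - 120*t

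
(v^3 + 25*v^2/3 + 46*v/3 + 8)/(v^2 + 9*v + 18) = (3*v^2 + 7*v + 4)/(3*(v + 3))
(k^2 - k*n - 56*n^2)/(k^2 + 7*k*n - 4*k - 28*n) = (k - 8*n)/(k - 4)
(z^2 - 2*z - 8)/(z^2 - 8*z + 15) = (z^2 - 2*z - 8)/(z^2 - 8*z + 15)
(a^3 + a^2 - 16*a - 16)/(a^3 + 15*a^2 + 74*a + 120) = (a^2 - 3*a - 4)/(a^2 + 11*a + 30)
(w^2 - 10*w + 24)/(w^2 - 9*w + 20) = (w - 6)/(w - 5)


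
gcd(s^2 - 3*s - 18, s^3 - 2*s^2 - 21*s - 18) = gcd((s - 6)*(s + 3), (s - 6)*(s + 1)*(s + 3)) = s^2 - 3*s - 18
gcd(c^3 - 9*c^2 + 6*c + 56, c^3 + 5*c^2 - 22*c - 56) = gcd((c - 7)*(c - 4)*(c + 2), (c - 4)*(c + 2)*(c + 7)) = c^2 - 2*c - 8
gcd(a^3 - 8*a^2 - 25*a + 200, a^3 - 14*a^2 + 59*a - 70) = a - 5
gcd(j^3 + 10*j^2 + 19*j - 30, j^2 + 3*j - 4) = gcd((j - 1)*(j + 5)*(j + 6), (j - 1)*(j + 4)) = j - 1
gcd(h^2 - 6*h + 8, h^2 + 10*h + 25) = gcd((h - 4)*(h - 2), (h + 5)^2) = 1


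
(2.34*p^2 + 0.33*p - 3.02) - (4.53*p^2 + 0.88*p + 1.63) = -2.19*p^2 - 0.55*p - 4.65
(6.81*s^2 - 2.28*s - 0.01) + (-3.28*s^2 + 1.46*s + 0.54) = 3.53*s^2 - 0.82*s + 0.53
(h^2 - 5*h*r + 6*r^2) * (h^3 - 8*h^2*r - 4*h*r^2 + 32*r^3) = h^5 - 13*h^4*r + 42*h^3*r^2 + 4*h^2*r^3 - 184*h*r^4 + 192*r^5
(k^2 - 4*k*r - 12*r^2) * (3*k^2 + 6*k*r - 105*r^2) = 3*k^4 - 6*k^3*r - 165*k^2*r^2 + 348*k*r^3 + 1260*r^4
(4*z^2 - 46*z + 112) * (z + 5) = 4*z^3 - 26*z^2 - 118*z + 560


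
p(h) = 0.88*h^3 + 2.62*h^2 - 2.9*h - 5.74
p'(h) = 2.64*h^2 + 5.24*h - 2.9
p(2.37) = 13.82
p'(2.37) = 24.35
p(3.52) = 54.90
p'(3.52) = 48.26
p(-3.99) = -8.36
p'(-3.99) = 18.22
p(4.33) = 102.27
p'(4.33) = 69.29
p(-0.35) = -4.44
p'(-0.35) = -4.41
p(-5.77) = -70.83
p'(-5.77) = 54.76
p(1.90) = 4.24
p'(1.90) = 16.59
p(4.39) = 106.47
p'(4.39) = 70.98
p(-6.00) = -84.10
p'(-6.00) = 60.70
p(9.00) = 821.90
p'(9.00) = 258.10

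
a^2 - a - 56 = (a - 8)*(a + 7)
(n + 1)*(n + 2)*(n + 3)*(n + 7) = n^4 + 13*n^3 + 53*n^2 + 83*n + 42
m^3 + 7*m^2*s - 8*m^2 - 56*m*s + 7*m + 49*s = (m - 7)*(m - 1)*(m + 7*s)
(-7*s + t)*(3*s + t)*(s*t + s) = -21*s^3*t - 21*s^3 - 4*s^2*t^2 - 4*s^2*t + s*t^3 + s*t^2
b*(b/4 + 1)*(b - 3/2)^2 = b^4/4 + b^3/4 - 39*b^2/16 + 9*b/4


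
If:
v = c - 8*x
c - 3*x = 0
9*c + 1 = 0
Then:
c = -1/9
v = 5/27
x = -1/27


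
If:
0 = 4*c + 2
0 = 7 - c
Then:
No Solution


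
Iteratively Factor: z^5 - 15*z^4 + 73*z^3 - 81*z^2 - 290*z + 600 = (z + 2)*(z^4 - 17*z^3 + 107*z^2 - 295*z + 300) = (z - 4)*(z + 2)*(z^3 - 13*z^2 + 55*z - 75) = (z - 5)*(z - 4)*(z + 2)*(z^2 - 8*z + 15) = (z - 5)*(z - 4)*(z - 3)*(z + 2)*(z - 5)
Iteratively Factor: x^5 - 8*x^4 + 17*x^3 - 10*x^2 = (x)*(x^4 - 8*x^3 + 17*x^2 - 10*x) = x*(x - 1)*(x^3 - 7*x^2 + 10*x) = x*(x - 5)*(x - 1)*(x^2 - 2*x) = x*(x - 5)*(x - 2)*(x - 1)*(x)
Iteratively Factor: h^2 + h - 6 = (h - 2)*(h + 3)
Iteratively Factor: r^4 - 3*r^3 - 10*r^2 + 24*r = (r)*(r^3 - 3*r^2 - 10*r + 24) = r*(r + 3)*(r^2 - 6*r + 8) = r*(r - 2)*(r + 3)*(r - 4)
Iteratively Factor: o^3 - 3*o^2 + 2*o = (o - 1)*(o^2 - 2*o) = o*(o - 1)*(o - 2)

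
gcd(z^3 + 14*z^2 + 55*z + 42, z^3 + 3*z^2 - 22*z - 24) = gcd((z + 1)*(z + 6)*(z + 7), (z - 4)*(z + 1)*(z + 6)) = z^2 + 7*z + 6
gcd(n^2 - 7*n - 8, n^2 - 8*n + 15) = 1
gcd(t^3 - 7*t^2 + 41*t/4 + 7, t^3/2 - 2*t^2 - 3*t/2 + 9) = 1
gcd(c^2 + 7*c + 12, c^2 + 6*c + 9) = c + 3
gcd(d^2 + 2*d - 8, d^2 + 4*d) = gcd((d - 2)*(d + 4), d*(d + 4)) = d + 4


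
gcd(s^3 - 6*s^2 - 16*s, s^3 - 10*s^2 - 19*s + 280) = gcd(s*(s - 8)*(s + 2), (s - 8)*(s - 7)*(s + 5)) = s - 8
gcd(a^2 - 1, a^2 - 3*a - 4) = a + 1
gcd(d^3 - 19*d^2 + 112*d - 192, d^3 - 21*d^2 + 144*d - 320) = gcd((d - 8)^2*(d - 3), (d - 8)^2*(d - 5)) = d^2 - 16*d + 64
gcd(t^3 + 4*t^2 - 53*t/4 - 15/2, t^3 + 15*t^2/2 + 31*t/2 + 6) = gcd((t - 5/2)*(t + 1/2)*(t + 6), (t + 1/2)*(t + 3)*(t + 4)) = t + 1/2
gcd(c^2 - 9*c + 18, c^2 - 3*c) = c - 3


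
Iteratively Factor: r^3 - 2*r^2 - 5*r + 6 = (r - 1)*(r^2 - r - 6) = (r - 1)*(r + 2)*(r - 3)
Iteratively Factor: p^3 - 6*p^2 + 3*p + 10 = (p + 1)*(p^2 - 7*p + 10) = (p - 5)*(p + 1)*(p - 2)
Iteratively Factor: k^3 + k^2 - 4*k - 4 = (k + 1)*(k^2 - 4) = (k - 2)*(k + 1)*(k + 2)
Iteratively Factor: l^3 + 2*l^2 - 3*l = (l - 1)*(l^2 + 3*l) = (l - 1)*(l + 3)*(l)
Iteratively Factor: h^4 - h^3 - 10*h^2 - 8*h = (h - 4)*(h^3 + 3*h^2 + 2*h) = (h - 4)*(h + 1)*(h^2 + 2*h) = (h - 4)*(h + 1)*(h + 2)*(h)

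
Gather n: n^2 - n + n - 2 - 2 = n^2 - 4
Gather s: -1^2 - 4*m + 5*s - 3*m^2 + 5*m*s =-3*m^2 - 4*m + s*(5*m + 5) - 1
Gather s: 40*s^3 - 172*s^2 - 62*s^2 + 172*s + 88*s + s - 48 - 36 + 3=40*s^3 - 234*s^2 + 261*s - 81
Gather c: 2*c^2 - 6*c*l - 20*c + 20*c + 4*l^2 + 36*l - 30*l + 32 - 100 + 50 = 2*c^2 - 6*c*l + 4*l^2 + 6*l - 18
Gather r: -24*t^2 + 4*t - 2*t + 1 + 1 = -24*t^2 + 2*t + 2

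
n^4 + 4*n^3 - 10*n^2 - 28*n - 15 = (n - 3)*(n + 1)^2*(n + 5)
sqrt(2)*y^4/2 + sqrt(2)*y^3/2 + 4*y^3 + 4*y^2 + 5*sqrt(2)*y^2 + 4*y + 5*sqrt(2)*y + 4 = (y + 1)*(y + sqrt(2))*(y + 2*sqrt(2))*(sqrt(2)*y/2 + 1)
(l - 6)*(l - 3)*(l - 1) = l^3 - 10*l^2 + 27*l - 18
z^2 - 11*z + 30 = (z - 6)*(z - 5)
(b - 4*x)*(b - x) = b^2 - 5*b*x + 4*x^2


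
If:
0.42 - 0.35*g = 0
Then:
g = 1.20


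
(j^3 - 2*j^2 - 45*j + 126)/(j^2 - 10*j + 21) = (j^2 + j - 42)/(j - 7)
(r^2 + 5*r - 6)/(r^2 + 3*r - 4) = (r + 6)/(r + 4)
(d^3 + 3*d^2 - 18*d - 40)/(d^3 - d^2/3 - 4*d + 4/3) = 3*(d^2 + d - 20)/(3*d^2 - 7*d + 2)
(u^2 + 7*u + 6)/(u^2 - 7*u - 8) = (u + 6)/(u - 8)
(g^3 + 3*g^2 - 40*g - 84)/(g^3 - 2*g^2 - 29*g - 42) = (g^2 + g - 42)/(g^2 - 4*g - 21)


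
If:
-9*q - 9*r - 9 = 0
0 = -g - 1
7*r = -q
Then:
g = -1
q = -7/6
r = 1/6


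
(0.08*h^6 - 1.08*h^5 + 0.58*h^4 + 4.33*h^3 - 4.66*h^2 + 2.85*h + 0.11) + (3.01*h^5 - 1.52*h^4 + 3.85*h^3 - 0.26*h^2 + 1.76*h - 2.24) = 0.08*h^6 + 1.93*h^5 - 0.94*h^4 + 8.18*h^3 - 4.92*h^2 + 4.61*h - 2.13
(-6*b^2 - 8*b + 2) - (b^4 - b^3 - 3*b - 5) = -b^4 + b^3 - 6*b^2 - 5*b + 7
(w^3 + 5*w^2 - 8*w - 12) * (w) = w^4 + 5*w^3 - 8*w^2 - 12*w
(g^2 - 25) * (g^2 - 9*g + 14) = g^4 - 9*g^3 - 11*g^2 + 225*g - 350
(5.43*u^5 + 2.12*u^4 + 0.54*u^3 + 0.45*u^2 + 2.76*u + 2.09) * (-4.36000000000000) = -23.6748*u^5 - 9.2432*u^4 - 2.3544*u^3 - 1.962*u^2 - 12.0336*u - 9.1124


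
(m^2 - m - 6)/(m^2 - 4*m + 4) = (m^2 - m - 6)/(m^2 - 4*m + 4)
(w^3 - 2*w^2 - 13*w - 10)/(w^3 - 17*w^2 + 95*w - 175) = (w^2 + 3*w + 2)/(w^2 - 12*w + 35)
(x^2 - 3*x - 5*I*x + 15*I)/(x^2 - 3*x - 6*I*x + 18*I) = (x - 5*I)/(x - 6*I)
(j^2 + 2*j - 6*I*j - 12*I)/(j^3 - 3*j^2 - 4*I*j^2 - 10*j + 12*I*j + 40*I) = (j - 6*I)/(j^2 - j*(5 + 4*I) + 20*I)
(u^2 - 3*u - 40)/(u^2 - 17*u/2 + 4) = 2*(u + 5)/(2*u - 1)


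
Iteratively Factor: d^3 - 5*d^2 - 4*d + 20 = (d + 2)*(d^2 - 7*d + 10) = (d - 2)*(d + 2)*(d - 5)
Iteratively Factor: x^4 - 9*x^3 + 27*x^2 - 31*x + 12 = (x - 1)*(x^3 - 8*x^2 + 19*x - 12) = (x - 3)*(x - 1)*(x^2 - 5*x + 4) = (x - 3)*(x - 1)^2*(x - 4)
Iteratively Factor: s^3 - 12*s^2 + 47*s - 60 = (s - 5)*(s^2 - 7*s + 12) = (s - 5)*(s - 3)*(s - 4)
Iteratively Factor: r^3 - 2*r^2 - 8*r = (r)*(r^2 - 2*r - 8) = r*(r - 4)*(r + 2)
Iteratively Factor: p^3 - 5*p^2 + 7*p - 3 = (p - 1)*(p^2 - 4*p + 3) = (p - 1)^2*(p - 3)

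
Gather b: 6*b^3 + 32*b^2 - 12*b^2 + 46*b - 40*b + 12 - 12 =6*b^3 + 20*b^2 + 6*b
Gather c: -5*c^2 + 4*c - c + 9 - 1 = -5*c^2 + 3*c + 8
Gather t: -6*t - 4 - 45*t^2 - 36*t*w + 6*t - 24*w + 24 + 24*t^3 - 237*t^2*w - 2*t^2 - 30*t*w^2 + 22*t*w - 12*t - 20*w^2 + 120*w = 24*t^3 + t^2*(-237*w - 47) + t*(-30*w^2 - 14*w - 12) - 20*w^2 + 96*w + 20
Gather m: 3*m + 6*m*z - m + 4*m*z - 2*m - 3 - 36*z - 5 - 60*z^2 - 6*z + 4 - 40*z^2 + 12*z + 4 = 10*m*z - 100*z^2 - 30*z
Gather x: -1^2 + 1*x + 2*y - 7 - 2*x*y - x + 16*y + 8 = -2*x*y + 18*y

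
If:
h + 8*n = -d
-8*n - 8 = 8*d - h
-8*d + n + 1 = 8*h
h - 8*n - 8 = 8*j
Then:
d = -56/65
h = 64/65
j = -56/65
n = -1/65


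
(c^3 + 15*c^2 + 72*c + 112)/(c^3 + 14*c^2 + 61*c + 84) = (c + 4)/(c + 3)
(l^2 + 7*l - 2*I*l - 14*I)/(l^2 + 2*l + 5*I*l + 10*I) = (l^2 + l*(7 - 2*I) - 14*I)/(l^2 + l*(2 + 5*I) + 10*I)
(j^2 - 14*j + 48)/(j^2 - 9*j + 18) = (j - 8)/(j - 3)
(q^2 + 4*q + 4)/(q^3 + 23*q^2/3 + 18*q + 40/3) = 3*(q + 2)/(3*q^2 + 17*q + 20)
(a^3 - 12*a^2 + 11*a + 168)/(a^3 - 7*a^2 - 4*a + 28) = (a^2 - 5*a - 24)/(a^2 - 4)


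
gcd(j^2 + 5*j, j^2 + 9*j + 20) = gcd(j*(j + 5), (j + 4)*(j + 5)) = j + 5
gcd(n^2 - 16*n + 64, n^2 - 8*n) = n - 8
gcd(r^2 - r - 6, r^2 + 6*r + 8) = r + 2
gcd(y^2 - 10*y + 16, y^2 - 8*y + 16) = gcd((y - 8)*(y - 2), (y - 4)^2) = 1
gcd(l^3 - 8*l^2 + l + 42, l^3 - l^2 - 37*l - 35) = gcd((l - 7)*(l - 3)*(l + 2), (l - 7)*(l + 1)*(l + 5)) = l - 7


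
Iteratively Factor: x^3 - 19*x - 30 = (x + 3)*(x^2 - 3*x - 10) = (x + 2)*(x + 3)*(x - 5)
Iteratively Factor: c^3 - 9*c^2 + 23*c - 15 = (c - 5)*(c^2 - 4*c + 3) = (c - 5)*(c - 3)*(c - 1)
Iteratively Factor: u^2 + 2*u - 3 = (u + 3)*(u - 1)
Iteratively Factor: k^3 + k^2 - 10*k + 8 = (k - 2)*(k^2 + 3*k - 4) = (k - 2)*(k - 1)*(k + 4)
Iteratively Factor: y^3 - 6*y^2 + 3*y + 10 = (y - 2)*(y^2 - 4*y - 5) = (y - 2)*(y + 1)*(y - 5)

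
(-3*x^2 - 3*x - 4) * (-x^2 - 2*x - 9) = 3*x^4 + 9*x^3 + 37*x^2 + 35*x + 36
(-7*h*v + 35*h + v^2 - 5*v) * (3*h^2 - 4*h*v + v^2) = -21*h^3*v + 105*h^3 + 31*h^2*v^2 - 155*h^2*v - 11*h*v^3 + 55*h*v^2 + v^4 - 5*v^3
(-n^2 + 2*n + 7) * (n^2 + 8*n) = -n^4 - 6*n^3 + 23*n^2 + 56*n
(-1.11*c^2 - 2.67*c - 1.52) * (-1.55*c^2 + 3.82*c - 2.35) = 1.7205*c^4 - 0.101700000000001*c^3 - 5.2349*c^2 + 0.4681*c + 3.572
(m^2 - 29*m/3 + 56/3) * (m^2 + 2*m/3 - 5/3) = m^4 - 9*m^3 + 95*m^2/9 + 257*m/9 - 280/9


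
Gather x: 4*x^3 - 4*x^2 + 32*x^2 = 4*x^3 + 28*x^2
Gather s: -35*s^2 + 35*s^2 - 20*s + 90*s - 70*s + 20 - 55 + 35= 0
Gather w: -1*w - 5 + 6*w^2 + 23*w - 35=6*w^2 + 22*w - 40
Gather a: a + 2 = a + 2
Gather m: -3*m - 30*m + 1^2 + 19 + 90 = 110 - 33*m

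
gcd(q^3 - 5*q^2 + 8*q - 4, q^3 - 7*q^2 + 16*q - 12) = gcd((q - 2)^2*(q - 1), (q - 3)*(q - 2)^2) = q^2 - 4*q + 4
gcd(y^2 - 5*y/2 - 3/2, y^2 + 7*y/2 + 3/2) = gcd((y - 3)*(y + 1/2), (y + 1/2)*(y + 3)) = y + 1/2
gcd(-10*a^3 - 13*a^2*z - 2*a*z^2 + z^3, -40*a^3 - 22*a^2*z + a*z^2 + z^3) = -10*a^2 - 3*a*z + z^2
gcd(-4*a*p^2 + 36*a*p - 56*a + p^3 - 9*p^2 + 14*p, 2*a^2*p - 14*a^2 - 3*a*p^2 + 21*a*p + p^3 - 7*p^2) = p - 7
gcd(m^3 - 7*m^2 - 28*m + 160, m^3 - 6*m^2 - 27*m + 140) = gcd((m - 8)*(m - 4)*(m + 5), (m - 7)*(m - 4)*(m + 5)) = m^2 + m - 20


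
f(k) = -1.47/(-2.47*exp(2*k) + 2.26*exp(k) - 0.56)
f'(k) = -1.47*(4.94*exp(2*k) - 2.26*exp(k))/(-2.47*exp(2*k) + 2.26*exp(k) - 0.56)^2 = (3.3222 - 7.2618*exp(k))*exp(k)/(2.47*exp(2*k) - 2.26*exp(k) + 0.56)^2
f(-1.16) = 15.60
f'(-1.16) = 36.90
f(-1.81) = 5.74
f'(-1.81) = 5.32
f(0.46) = 0.46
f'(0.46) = -1.28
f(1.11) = 0.09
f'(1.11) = -0.21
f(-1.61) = 7.10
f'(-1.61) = 8.73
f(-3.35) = 3.04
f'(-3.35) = 0.46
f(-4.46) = 2.75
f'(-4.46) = 0.13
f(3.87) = 0.00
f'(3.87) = -0.00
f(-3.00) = 3.24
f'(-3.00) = 0.72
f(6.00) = 0.00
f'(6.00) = 0.00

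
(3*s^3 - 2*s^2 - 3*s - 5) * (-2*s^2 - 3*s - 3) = -6*s^5 - 5*s^4 + 3*s^3 + 25*s^2 + 24*s + 15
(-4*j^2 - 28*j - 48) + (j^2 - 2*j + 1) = -3*j^2 - 30*j - 47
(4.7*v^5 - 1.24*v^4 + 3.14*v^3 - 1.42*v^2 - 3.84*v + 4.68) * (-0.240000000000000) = -1.128*v^5 + 0.2976*v^4 - 0.7536*v^3 + 0.3408*v^2 + 0.9216*v - 1.1232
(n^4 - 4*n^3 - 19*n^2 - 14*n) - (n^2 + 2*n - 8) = n^4 - 4*n^3 - 20*n^2 - 16*n + 8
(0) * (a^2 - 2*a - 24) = 0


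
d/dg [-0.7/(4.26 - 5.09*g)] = -3.563/(5.09*g - 4.26)^2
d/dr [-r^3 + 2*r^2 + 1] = r*(4 - 3*r)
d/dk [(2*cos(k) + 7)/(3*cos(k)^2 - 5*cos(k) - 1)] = (-6*sin(k)^2 + 42*cos(k) - 27)*sin(k)/(-3*cos(k)^2 + 5*cos(k) + 1)^2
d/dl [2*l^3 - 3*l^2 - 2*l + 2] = 6*l^2 - 6*l - 2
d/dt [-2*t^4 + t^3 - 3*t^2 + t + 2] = -8*t^3 + 3*t^2 - 6*t + 1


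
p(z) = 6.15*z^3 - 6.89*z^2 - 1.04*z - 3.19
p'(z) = 18.45*z^2 - 13.78*z - 1.04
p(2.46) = 44.11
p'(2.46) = 76.71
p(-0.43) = -4.51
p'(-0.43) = 8.30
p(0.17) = -3.54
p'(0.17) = -2.85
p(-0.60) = -6.37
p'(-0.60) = 13.87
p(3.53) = 177.80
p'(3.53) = 180.22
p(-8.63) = -4460.18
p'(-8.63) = 1491.98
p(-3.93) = -478.81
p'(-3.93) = 338.07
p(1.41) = -1.11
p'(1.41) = 16.21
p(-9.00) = -5035.27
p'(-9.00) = 1617.43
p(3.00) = 97.73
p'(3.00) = 123.67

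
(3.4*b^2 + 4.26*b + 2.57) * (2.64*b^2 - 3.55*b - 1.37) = 8.976*b^4 - 0.823599999999999*b^3 - 12.9962*b^2 - 14.9597*b - 3.5209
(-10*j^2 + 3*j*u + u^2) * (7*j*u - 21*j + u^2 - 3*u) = -70*j^3*u + 210*j^3 + 11*j^2*u^2 - 33*j^2*u + 10*j*u^3 - 30*j*u^2 + u^4 - 3*u^3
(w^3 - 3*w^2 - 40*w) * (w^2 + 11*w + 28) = w^5 + 8*w^4 - 45*w^3 - 524*w^2 - 1120*w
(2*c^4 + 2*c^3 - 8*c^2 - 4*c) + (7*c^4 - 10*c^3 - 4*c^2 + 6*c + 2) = 9*c^4 - 8*c^3 - 12*c^2 + 2*c + 2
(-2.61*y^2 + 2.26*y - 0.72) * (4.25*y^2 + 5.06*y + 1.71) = -11.0925*y^4 - 3.6016*y^3 + 3.9125*y^2 + 0.2214*y - 1.2312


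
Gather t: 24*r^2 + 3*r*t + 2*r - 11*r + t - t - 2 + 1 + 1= 24*r^2 + 3*r*t - 9*r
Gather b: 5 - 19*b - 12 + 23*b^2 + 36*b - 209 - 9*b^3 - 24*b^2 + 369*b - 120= -9*b^3 - b^2 + 386*b - 336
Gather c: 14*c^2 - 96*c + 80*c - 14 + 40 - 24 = 14*c^2 - 16*c + 2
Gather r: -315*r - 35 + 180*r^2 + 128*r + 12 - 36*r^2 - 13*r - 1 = 144*r^2 - 200*r - 24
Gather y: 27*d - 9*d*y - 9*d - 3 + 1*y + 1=18*d + y*(1 - 9*d) - 2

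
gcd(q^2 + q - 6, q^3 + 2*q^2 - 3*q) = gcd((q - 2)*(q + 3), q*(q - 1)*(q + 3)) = q + 3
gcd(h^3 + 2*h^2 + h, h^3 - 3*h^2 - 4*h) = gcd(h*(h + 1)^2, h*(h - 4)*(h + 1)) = h^2 + h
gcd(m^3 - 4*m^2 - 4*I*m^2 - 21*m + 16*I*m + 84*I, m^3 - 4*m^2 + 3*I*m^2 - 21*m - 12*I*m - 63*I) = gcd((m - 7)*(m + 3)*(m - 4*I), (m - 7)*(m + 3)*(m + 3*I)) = m^2 - 4*m - 21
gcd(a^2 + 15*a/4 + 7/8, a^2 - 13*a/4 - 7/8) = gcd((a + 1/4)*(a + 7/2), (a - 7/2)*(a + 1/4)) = a + 1/4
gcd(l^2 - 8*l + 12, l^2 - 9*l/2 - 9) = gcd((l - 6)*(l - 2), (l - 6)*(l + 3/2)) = l - 6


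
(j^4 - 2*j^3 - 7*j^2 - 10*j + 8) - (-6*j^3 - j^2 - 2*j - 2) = j^4 + 4*j^3 - 6*j^2 - 8*j + 10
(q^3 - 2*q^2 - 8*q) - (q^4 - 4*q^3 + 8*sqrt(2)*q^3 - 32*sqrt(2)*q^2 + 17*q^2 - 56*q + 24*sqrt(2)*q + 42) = -q^4 - 8*sqrt(2)*q^3 + 5*q^3 - 19*q^2 + 32*sqrt(2)*q^2 - 24*sqrt(2)*q + 48*q - 42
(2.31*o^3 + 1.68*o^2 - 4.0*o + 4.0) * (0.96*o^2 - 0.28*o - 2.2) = 2.2176*o^5 + 0.966*o^4 - 9.3924*o^3 + 1.264*o^2 + 7.68*o - 8.8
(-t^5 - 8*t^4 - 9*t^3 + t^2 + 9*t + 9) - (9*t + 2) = -t^5 - 8*t^4 - 9*t^3 + t^2 + 7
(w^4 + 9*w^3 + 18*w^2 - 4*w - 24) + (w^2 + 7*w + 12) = w^4 + 9*w^3 + 19*w^2 + 3*w - 12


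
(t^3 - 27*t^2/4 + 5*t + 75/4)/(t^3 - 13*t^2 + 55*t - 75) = (t + 5/4)/(t - 5)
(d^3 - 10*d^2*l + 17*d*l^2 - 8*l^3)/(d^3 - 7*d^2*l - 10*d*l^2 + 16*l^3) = (d - l)/(d + 2*l)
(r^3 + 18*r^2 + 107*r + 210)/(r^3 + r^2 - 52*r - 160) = (r^2 + 13*r + 42)/(r^2 - 4*r - 32)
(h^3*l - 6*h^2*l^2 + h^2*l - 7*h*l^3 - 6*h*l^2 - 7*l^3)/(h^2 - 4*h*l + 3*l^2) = l*(h^3 - 6*h^2*l + h^2 - 7*h*l^2 - 6*h*l - 7*l^2)/(h^2 - 4*h*l + 3*l^2)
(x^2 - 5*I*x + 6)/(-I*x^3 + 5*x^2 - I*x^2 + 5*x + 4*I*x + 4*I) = (I*x + 6)/(x^2 + x*(1 + 4*I) + 4*I)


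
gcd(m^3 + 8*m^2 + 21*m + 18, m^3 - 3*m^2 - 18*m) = m + 3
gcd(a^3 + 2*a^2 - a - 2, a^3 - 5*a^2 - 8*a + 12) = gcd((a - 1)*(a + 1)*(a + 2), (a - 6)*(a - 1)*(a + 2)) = a^2 + a - 2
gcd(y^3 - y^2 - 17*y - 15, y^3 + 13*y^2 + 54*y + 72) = y + 3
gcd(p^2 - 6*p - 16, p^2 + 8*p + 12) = p + 2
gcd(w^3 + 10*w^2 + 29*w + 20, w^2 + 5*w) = w + 5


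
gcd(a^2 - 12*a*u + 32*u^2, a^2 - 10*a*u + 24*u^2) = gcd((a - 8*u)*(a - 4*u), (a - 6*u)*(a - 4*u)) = -a + 4*u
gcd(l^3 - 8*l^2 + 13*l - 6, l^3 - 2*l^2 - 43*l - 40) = 1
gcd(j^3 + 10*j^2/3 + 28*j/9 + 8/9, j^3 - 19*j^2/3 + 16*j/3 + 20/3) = j + 2/3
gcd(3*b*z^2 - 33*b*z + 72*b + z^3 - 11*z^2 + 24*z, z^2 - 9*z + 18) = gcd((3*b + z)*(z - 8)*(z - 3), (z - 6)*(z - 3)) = z - 3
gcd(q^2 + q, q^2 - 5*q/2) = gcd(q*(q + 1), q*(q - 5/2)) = q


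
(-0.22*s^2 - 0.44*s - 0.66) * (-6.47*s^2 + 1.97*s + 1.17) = 1.4234*s^4 + 2.4134*s^3 + 3.146*s^2 - 1.815*s - 0.7722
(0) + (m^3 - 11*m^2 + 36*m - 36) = m^3 - 11*m^2 + 36*m - 36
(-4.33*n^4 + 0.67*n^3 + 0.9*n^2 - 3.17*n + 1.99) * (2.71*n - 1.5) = -11.7343*n^5 + 8.3107*n^4 + 1.434*n^3 - 9.9407*n^2 + 10.1479*n - 2.985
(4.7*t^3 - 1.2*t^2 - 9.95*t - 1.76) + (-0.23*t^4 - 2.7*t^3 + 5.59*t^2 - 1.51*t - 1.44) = -0.23*t^4 + 2.0*t^3 + 4.39*t^2 - 11.46*t - 3.2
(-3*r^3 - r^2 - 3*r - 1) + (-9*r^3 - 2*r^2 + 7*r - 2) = -12*r^3 - 3*r^2 + 4*r - 3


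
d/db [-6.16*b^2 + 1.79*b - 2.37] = 1.79 - 12.32*b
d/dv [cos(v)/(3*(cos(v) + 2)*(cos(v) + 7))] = (cos(v)^2 - 14)*sin(v)/(3*(cos(v) + 2)^2*(cos(v) + 7)^2)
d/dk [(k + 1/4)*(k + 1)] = 2*k + 5/4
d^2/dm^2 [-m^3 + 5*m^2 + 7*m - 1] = 10 - 6*m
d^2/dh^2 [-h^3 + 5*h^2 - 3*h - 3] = 10 - 6*h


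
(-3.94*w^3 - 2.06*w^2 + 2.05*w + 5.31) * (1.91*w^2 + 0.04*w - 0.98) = -7.5254*w^5 - 4.0922*w^4 + 7.6943*w^3 + 12.2429*w^2 - 1.7966*w - 5.2038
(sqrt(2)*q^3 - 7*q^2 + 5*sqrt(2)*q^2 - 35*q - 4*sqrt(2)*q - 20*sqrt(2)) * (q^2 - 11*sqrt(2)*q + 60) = sqrt(2)*q^5 - 29*q^4 + 5*sqrt(2)*q^4 - 145*q^3 + 133*sqrt(2)*q^3 - 332*q^2 + 665*sqrt(2)*q^2 - 1660*q - 240*sqrt(2)*q - 1200*sqrt(2)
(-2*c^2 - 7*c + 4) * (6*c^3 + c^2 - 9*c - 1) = -12*c^5 - 44*c^4 + 35*c^3 + 69*c^2 - 29*c - 4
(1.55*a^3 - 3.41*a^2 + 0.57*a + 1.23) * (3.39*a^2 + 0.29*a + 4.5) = 5.2545*a^5 - 11.1104*a^4 + 7.9184*a^3 - 11.01*a^2 + 2.9217*a + 5.535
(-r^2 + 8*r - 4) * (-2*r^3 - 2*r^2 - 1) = 2*r^5 - 14*r^4 - 8*r^3 + 9*r^2 - 8*r + 4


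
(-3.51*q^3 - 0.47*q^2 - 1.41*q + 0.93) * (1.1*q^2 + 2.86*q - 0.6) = -3.861*q^5 - 10.5556*q^4 - 0.7892*q^3 - 2.7276*q^2 + 3.5058*q - 0.558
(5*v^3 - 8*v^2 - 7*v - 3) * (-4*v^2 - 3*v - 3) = -20*v^5 + 17*v^4 + 37*v^3 + 57*v^2 + 30*v + 9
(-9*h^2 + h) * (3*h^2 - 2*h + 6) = -27*h^4 + 21*h^3 - 56*h^2 + 6*h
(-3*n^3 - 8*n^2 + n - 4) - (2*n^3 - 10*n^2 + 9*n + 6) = -5*n^3 + 2*n^2 - 8*n - 10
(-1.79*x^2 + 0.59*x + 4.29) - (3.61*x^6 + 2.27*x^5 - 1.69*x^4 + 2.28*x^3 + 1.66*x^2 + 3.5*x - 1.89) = -3.61*x^6 - 2.27*x^5 + 1.69*x^4 - 2.28*x^3 - 3.45*x^2 - 2.91*x + 6.18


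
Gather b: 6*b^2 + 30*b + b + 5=6*b^2 + 31*b + 5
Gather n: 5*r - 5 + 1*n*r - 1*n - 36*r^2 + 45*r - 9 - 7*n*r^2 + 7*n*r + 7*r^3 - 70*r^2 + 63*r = n*(-7*r^2 + 8*r - 1) + 7*r^3 - 106*r^2 + 113*r - 14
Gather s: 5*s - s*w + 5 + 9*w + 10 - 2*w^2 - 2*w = s*(5 - w) - 2*w^2 + 7*w + 15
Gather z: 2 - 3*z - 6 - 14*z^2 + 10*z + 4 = -14*z^2 + 7*z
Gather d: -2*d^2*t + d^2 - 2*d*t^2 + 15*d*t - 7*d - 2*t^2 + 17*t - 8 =d^2*(1 - 2*t) + d*(-2*t^2 + 15*t - 7) - 2*t^2 + 17*t - 8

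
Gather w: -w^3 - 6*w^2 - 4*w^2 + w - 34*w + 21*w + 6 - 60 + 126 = -w^3 - 10*w^2 - 12*w + 72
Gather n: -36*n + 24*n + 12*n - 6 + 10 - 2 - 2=0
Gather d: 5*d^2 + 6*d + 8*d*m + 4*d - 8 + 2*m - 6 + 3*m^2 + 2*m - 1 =5*d^2 + d*(8*m + 10) + 3*m^2 + 4*m - 15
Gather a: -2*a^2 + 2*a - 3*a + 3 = -2*a^2 - a + 3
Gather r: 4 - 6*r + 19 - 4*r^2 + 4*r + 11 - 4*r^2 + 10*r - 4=-8*r^2 + 8*r + 30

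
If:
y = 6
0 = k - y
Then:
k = 6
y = 6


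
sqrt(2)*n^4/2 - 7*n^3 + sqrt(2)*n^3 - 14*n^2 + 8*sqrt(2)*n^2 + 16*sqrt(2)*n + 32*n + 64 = (n - 4*sqrt(2))^2*(n + sqrt(2))*(sqrt(2)*n/2 + sqrt(2))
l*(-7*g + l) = -7*g*l + l^2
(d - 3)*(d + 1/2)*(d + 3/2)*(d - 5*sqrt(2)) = d^4 - 5*sqrt(2)*d^3 - d^3 - 21*d^2/4 + 5*sqrt(2)*d^2 - 9*d/4 + 105*sqrt(2)*d/4 + 45*sqrt(2)/4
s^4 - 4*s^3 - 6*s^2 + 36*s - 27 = (s - 3)^2*(s - 1)*(s + 3)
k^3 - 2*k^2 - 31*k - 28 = (k - 7)*(k + 1)*(k + 4)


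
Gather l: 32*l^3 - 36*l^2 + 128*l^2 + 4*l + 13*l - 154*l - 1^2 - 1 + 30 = 32*l^3 + 92*l^2 - 137*l + 28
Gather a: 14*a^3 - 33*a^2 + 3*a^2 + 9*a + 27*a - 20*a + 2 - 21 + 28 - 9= 14*a^3 - 30*a^2 + 16*a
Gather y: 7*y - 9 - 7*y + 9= 0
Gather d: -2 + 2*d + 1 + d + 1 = 3*d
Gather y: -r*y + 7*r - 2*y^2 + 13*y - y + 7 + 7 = 7*r - 2*y^2 + y*(12 - r) + 14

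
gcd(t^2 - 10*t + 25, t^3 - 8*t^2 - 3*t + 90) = t - 5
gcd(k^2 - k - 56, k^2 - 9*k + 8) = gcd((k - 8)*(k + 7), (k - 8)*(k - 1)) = k - 8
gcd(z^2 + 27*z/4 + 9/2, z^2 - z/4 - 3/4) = z + 3/4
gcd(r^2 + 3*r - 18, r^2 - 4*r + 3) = r - 3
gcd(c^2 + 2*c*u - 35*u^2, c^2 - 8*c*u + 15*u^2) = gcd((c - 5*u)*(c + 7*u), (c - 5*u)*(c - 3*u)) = -c + 5*u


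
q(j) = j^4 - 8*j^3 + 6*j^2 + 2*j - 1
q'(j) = 4*j^3 - 24*j^2 + 12*j + 2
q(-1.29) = 26.35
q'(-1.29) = -62.01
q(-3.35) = 486.34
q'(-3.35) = -457.92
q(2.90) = -69.12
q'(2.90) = -67.48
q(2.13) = -26.24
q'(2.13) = -42.67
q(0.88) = 0.55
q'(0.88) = -3.30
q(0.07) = -0.83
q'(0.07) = 2.72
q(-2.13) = 119.85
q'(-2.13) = -171.10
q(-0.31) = -0.80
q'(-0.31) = -4.15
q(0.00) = -1.00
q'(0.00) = 2.00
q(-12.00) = 35399.00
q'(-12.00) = -10510.00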